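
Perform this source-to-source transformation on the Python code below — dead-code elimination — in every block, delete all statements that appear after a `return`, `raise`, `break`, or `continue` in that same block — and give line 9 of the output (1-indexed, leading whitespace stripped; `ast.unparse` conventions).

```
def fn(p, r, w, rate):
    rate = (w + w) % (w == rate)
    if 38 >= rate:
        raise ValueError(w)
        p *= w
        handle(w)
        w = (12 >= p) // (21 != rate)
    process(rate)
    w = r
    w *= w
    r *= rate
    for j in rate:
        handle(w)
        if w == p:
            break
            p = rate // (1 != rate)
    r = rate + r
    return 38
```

for j in rate:

Transformed code:
def fn(p, r, w, rate):
    rate = (w + w) % (w == rate)
    if 38 >= rate:
        raise ValueError(w)
    process(rate)
    w = r
    w *= w
    r *= rate
    for j in rate:
        handle(w)
        if w == p:
            break
    r = rate + r
    return 38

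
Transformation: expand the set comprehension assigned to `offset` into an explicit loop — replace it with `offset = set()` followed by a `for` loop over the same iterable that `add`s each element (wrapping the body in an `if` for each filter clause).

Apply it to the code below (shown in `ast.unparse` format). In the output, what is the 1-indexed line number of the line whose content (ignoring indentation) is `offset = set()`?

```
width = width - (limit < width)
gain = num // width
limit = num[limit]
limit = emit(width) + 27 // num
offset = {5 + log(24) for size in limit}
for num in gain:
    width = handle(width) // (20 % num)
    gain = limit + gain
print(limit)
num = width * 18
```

Transformed code:
width = width - (limit < width)
gain = num // width
limit = num[limit]
limit = emit(width) + 27 // num
offset = set()
for size in limit:
    offset.add(5 + log(24))
for num in gain:
    width = handle(width) // (20 % num)
    gain = limit + gain
print(limit)
num = width * 18

5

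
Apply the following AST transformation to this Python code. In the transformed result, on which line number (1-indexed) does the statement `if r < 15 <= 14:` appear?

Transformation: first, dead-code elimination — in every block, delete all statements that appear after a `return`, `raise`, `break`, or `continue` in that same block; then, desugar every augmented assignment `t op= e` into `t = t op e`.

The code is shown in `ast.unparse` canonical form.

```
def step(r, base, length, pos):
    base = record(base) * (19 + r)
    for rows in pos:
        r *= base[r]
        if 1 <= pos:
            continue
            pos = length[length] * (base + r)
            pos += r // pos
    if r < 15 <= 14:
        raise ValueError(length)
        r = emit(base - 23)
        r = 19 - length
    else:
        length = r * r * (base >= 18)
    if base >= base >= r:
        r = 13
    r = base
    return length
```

Transformed code:
def step(r, base, length, pos):
    base = record(base) * (19 + r)
    for rows in pos:
        r = r * base[r]
        if 1 <= pos:
            continue
    if r < 15 <= 14:
        raise ValueError(length)
    else:
        length = r * r * (base >= 18)
    if base >= base >= r:
        r = 13
    r = base
    return length

7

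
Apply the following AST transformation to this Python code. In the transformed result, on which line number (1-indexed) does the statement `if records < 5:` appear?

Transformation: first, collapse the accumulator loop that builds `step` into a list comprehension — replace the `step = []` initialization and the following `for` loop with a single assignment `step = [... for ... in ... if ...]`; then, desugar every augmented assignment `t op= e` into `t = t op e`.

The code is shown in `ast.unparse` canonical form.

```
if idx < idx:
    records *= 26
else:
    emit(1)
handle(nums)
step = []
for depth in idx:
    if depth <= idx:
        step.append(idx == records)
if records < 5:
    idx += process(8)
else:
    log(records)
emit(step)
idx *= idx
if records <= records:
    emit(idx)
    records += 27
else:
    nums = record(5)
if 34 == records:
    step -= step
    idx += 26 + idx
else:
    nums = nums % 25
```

Transformed code:
if idx < idx:
    records = records * 26
else:
    emit(1)
handle(nums)
step = [idx == records for depth in idx if depth <= idx]
if records < 5:
    idx = idx + process(8)
else:
    log(records)
emit(step)
idx = idx * idx
if records <= records:
    emit(idx)
    records = records + 27
else:
    nums = record(5)
if 34 == records:
    step = step - step
    idx = idx + (26 + idx)
else:
    nums = nums % 25

7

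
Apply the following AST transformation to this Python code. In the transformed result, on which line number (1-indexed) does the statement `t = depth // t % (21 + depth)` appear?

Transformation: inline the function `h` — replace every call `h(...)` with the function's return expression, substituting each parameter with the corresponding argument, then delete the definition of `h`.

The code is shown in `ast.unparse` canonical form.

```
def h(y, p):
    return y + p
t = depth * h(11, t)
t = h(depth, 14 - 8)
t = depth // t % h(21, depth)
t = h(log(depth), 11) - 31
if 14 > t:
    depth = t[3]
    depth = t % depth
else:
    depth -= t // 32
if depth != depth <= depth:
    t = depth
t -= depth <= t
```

3

Transformed code:
t = depth * (11 + t)
t = depth + (14 - 8)
t = depth // t % (21 + depth)
t = log(depth) + 11 - 31
if 14 > t:
    depth = t[3]
    depth = t % depth
else:
    depth -= t // 32
if depth != depth <= depth:
    t = depth
t -= depth <= t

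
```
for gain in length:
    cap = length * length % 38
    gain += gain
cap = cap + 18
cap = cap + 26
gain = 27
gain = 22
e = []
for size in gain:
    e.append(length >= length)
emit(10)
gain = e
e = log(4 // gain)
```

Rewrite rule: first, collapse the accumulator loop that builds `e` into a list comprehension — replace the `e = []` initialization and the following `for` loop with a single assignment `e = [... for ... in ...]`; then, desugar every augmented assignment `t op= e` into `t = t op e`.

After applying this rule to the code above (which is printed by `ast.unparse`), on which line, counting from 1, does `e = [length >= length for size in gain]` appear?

Transformed code:
for gain in length:
    cap = length * length % 38
    gain = gain + gain
cap = cap + 18
cap = cap + 26
gain = 27
gain = 22
e = [length >= length for size in gain]
emit(10)
gain = e
e = log(4 // gain)

8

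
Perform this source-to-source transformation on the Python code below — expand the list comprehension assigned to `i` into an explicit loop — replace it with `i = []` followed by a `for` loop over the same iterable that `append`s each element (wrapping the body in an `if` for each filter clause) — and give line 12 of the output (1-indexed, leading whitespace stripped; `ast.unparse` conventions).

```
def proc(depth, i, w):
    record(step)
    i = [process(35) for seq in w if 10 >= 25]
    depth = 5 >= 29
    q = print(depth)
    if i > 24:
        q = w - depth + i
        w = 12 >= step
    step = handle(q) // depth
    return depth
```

Transformed code:
def proc(depth, i, w):
    record(step)
    i = []
    for seq in w:
        if 10 >= 25:
            i.append(process(35))
    depth = 5 >= 29
    q = print(depth)
    if i > 24:
        q = w - depth + i
        w = 12 >= step
    step = handle(q) // depth
    return depth

step = handle(q) // depth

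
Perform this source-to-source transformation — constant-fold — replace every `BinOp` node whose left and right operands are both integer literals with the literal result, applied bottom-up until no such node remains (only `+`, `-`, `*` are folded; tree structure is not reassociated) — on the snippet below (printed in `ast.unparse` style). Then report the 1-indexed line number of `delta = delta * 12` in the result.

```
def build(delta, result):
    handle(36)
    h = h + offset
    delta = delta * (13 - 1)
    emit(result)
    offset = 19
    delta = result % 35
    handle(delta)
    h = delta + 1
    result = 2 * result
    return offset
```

4

Transformed code:
def build(delta, result):
    handle(36)
    h = h + offset
    delta = delta * 12
    emit(result)
    offset = 19
    delta = result % 35
    handle(delta)
    h = delta + 1
    result = 2 * result
    return offset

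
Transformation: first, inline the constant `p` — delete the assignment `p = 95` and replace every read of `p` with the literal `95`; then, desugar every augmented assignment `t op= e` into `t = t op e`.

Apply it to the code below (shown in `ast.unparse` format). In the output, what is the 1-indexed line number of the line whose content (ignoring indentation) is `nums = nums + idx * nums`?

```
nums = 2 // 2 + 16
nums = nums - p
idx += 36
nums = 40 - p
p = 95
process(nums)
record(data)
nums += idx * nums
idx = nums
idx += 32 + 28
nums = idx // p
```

Transformed code:
nums = 2 // 2 + 16
nums = nums - 95
idx = idx + 36
nums = 40 - 95
process(nums)
record(data)
nums = nums + idx * nums
idx = nums
idx = idx + (32 + 28)
nums = idx // 95

7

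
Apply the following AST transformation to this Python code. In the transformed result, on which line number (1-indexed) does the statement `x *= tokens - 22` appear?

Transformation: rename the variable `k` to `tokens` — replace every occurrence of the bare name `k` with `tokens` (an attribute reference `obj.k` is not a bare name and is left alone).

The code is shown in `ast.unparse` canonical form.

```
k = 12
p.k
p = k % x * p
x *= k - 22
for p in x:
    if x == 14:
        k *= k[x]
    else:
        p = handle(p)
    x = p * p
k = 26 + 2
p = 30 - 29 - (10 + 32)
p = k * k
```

Transformed code:
tokens = 12
p.k
p = tokens % x * p
x *= tokens - 22
for p in x:
    if x == 14:
        tokens *= tokens[x]
    else:
        p = handle(p)
    x = p * p
tokens = 26 + 2
p = 30 - 29 - (10 + 32)
p = tokens * tokens

4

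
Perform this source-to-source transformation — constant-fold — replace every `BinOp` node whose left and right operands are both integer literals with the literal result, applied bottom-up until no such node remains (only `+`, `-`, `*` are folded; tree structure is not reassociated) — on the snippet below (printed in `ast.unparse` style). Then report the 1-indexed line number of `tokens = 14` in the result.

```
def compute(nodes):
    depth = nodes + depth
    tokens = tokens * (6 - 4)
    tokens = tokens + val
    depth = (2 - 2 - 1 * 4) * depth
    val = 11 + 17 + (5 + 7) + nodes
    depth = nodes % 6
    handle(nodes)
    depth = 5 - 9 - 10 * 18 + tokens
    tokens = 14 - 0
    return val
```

10

Transformed code:
def compute(nodes):
    depth = nodes + depth
    tokens = tokens * 2
    tokens = tokens + val
    depth = -4 * depth
    val = 40 + nodes
    depth = nodes % 6
    handle(nodes)
    depth = -184 + tokens
    tokens = 14
    return val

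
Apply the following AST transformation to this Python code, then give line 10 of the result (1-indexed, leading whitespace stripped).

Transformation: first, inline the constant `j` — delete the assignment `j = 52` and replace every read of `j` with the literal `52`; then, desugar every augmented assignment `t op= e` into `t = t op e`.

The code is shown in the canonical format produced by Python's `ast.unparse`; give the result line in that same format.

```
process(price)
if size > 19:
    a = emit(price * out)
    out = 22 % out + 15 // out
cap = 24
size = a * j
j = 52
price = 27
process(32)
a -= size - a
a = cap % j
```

a = cap % 52

Transformed code:
process(price)
if size > 19:
    a = emit(price * out)
    out = 22 % out + 15 // out
cap = 24
size = a * 52
price = 27
process(32)
a = a - (size - a)
a = cap % 52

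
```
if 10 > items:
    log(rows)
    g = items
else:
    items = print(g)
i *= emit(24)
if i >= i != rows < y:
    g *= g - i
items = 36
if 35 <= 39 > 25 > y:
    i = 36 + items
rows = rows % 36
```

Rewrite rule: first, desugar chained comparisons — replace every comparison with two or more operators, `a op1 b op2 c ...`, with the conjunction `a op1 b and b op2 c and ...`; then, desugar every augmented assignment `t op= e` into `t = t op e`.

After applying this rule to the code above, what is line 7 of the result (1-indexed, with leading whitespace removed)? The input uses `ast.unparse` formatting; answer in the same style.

Transformed code:
if 10 > items:
    log(rows)
    g = items
else:
    items = print(g)
i = i * emit(24)
if i >= i and i != rows and (rows < y):
    g = g * (g - i)
items = 36
if 35 <= 39 and 39 > 25 and (25 > y):
    i = 36 + items
rows = rows % 36

if i >= i and i != rows and (rows < y):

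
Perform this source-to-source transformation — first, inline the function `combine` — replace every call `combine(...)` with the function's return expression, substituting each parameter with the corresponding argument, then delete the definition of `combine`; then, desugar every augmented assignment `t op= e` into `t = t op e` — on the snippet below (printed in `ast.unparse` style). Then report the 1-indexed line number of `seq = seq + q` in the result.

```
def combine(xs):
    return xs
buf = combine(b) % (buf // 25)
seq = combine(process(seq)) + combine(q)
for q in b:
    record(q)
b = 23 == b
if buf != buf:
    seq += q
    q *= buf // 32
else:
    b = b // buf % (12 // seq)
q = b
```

7

Transformed code:
buf = b % (buf // 25)
seq = process(seq) + q
for q in b:
    record(q)
b = 23 == b
if buf != buf:
    seq = seq + q
    q = q * (buf // 32)
else:
    b = b // buf % (12 // seq)
q = b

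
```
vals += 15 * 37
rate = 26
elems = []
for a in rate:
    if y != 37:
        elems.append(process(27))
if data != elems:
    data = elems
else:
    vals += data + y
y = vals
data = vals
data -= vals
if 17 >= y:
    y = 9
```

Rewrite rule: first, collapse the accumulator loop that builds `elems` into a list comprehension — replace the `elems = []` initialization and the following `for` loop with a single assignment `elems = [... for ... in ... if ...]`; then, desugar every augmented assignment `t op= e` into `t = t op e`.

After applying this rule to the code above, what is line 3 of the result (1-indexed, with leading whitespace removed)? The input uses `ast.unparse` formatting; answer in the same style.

Transformed code:
vals = vals + 15 * 37
rate = 26
elems = [process(27) for a in rate if y != 37]
if data != elems:
    data = elems
else:
    vals = vals + (data + y)
y = vals
data = vals
data = data - vals
if 17 >= y:
    y = 9

elems = [process(27) for a in rate if y != 37]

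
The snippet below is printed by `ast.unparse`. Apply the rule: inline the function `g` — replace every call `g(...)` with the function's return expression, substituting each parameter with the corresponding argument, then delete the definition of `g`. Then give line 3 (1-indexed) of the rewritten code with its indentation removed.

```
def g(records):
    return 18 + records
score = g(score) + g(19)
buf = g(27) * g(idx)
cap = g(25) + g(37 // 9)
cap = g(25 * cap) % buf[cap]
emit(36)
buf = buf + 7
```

Transformed code:
score = 18 + score + (18 + 19)
buf = (18 + 27) * (18 + idx)
cap = 18 + 25 + (18 + 37 // 9)
cap = (18 + 25 * cap) % buf[cap]
emit(36)
buf = buf + 7

cap = 18 + 25 + (18 + 37 // 9)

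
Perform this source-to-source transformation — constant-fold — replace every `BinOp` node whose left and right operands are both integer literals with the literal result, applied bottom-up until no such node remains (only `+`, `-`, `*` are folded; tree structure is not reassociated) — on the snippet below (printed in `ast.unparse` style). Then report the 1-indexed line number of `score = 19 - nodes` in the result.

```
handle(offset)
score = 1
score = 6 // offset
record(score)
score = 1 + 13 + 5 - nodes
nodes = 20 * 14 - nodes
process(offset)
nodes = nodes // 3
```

Transformed code:
handle(offset)
score = 1
score = 6 // offset
record(score)
score = 19 - nodes
nodes = 280 - nodes
process(offset)
nodes = nodes // 3

5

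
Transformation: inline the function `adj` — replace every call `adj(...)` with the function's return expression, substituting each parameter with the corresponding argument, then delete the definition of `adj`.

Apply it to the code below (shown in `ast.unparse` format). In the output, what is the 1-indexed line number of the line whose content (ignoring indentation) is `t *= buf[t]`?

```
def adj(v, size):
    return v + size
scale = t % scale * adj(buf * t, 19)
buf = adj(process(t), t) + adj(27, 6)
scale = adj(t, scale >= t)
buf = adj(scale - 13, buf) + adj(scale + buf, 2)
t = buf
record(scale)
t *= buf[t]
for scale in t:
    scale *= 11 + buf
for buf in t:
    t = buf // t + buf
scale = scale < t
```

7

Transformed code:
scale = t % scale * (buf * t + 19)
buf = process(t) + t + (27 + 6)
scale = t + (scale >= t)
buf = scale - 13 + buf + (scale + buf + 2)
t = buf
record(scale)
t *= buf[t]
for scale in t:
    scale *= 11 + buf
for buf in t:
    t = buf // t + buf
scale = scale < t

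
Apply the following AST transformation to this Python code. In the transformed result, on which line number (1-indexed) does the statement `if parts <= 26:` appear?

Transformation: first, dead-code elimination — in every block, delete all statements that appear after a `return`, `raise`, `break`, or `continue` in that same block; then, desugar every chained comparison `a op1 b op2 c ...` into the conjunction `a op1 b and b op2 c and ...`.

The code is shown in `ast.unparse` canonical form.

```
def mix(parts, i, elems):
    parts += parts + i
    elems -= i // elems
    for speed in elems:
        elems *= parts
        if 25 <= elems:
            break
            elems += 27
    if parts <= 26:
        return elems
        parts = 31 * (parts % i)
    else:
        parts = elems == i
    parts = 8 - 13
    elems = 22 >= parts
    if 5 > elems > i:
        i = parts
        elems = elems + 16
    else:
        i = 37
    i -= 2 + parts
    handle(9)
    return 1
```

8

Transformed code:
def mix(parts, i, elems):
    parts += parts + i
    elems -= i // elems
    for speed in elems:
        elems *= parts
        if 25 <= elems:
            break
    if parts <= 26:
        return elems
    else:
        parts = elems == i
    parts = 8 - 13
    elems = 22 >= parts
    if 5 > elems and elems > i:
        i = parts
        elems = elems + 16
    else:
        i = 37
    i -= 2 + parts
    handle(9)
    return 1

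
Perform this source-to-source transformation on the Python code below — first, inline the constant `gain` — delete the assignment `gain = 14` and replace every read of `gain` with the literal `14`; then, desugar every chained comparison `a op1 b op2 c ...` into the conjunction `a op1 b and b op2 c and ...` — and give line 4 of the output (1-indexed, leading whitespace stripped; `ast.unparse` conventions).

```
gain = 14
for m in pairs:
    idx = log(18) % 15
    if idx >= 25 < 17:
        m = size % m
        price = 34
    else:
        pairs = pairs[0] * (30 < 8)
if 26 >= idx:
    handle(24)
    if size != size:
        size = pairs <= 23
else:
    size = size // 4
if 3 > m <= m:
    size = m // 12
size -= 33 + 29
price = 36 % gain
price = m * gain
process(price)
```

Transformed code:
for m in pairs:
    idx = log(18) % 15
    if idx >= 25 and 25 < 17:
        m = size % m
        price = 34
    else:
        pairs = pairs[0] * (30 < 8)
if 26 >= idx:
    handle(24)
    if size != size:
        size = pairs <= 23
else:
    size = size // 4
if 3 > m and m <= m:
    size = m // 12
size -= 33 + 29
price = 36 % 14
price = m * 14
process(price)

m = size % m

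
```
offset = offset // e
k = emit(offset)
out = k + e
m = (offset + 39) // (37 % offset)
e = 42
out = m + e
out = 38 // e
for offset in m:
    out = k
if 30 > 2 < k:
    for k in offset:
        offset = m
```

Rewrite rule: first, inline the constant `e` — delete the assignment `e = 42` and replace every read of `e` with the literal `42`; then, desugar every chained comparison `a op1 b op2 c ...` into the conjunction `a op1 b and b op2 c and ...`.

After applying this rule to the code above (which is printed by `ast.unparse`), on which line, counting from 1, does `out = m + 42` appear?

Transformed code:
offset = offset // 42
k = emit(offset)
out = k + 42
m = (offset + 39) // (37 % offset)
out = m + 42
out = 38 // 42
for offset in m:
    out = k
if 30 > 2 and 2 < k:
    for k in offset:
        offset = m

5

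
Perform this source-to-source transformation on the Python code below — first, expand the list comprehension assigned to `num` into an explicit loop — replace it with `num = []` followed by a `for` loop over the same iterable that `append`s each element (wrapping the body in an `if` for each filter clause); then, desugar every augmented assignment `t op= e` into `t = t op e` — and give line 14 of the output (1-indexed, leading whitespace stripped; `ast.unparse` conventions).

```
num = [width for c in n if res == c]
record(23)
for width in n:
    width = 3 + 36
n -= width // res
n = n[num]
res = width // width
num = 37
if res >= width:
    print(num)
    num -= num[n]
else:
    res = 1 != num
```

Transformed code:
num = []
for c in n:
    if res == c:
        num.append(width)
record(23)
for width in n:
    width = 3 + 36
n = n - width // res
n = n[num]
res = width // width
num = 37
if res >= width:
    print(num)
    num = num - num[n]
else:
    res = 1 != num

num = num - num[n]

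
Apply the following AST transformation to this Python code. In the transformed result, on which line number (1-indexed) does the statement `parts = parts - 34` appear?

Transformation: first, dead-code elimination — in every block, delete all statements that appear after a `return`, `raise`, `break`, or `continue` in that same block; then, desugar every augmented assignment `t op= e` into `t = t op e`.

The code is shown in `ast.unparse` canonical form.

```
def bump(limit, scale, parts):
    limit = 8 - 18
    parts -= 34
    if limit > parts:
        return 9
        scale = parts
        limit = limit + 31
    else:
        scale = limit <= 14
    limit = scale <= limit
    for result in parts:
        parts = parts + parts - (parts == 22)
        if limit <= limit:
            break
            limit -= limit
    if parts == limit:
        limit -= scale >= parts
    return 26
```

3

Transformed code:
def bump(limit, scale, parts):
    limit = 8 - 18
    parts = parts - 34
    if limit > parts:
        return 9
    else:
        scale = limit <= 14
    limit = scale <= limit
    for result in parts:
        parts = parts + parts - (parts == 22)
        if limit <= limit:
            break
    if parts == limit:
        limit = limit - (scale >= parts)
    return 26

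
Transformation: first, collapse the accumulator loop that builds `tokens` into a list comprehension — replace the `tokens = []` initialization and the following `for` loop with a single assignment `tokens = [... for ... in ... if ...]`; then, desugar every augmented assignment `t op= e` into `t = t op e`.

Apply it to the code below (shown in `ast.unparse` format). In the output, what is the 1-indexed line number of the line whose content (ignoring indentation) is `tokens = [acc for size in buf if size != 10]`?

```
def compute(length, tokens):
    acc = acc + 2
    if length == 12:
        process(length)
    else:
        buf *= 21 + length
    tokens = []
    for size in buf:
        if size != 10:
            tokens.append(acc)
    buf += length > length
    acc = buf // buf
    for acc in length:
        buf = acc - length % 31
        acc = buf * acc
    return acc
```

Transformed code:
def compute(length, tokens):
    acc = acc + 2
    if length == 12:
        process(length)
    else:
        buf = buf * (21 + length)
    tokens = [acc for size in buf if size != 10]
    buf = buf + (length > length)
    acc = buf // buf
    for acc in length:
        buf = acc - length % 31
        acc = buf * acc
    return acc

7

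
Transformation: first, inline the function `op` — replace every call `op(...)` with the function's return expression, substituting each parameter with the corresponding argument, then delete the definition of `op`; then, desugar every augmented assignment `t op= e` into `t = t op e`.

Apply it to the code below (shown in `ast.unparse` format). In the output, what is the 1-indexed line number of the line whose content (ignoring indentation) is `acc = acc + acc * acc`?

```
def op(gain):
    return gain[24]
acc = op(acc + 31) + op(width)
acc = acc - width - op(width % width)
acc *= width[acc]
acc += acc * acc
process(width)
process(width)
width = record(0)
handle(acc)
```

4

Transformed code:
acc = (acc + 31)[24] + width[24]
acc = acc - width - (width % width)[24]
acc = acc * width[acc]
acc = acc + acc * acc
process(width)
process(width)
width = record(0)
handle(acc)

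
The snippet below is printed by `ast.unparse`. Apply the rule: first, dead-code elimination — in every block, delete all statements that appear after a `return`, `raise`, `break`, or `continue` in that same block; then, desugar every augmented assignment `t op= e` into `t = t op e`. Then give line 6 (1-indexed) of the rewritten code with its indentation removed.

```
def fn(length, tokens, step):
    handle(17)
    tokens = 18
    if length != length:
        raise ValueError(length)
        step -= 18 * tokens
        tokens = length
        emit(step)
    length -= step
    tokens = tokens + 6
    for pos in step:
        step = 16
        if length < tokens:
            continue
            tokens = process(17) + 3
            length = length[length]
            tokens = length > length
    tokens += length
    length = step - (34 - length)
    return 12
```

length = length - step

Transformed code:
def fn(length, tokens, step):
    handle(17)
    tokens = 18
    if length != length:
        raise ValueError(length)
    length = length - step
    tokens = tokens + 6
    for pos in step:
        step = 16
        if length < tokens:
            continue
    tokens = tokens + length
    length = step - (34 - length)
    return 12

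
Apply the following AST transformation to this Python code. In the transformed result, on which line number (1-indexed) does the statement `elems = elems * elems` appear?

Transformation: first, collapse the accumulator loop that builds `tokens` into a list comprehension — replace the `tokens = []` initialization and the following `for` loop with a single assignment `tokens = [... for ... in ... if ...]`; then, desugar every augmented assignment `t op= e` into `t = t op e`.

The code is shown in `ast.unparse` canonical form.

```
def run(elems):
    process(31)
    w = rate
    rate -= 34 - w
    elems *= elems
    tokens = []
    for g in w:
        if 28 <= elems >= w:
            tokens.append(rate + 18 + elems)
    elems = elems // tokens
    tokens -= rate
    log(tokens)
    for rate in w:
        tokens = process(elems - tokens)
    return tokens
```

Transformed code:
def run(elems):
    process(31)
    w = rate
    rate = rate - (34 - w)
    elems = elems * elems
    tokens = [rate + 18 + elems for g in w if 28 <= elems >= w]
    elems = elems // tokens
    tokens = tokens - rate
    log(tokens)
    for rate in w:
        tokens = process(elems - tokens)
    return tokens

5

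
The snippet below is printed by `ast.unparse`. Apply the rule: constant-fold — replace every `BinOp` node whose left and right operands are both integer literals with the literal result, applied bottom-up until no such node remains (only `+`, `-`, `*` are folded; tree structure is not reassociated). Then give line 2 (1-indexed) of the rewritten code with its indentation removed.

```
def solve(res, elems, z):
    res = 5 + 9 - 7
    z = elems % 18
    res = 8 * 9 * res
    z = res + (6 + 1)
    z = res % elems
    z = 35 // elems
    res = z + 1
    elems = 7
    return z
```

res = 7

Transformed code:
def solve(res, elems, z):
    res = 7
    z = elems % 18
    res = 72 * res
    z = res + 7
    z = res % elems
    z = 35 // elems
    res = z + 1
    elems = 7
    return z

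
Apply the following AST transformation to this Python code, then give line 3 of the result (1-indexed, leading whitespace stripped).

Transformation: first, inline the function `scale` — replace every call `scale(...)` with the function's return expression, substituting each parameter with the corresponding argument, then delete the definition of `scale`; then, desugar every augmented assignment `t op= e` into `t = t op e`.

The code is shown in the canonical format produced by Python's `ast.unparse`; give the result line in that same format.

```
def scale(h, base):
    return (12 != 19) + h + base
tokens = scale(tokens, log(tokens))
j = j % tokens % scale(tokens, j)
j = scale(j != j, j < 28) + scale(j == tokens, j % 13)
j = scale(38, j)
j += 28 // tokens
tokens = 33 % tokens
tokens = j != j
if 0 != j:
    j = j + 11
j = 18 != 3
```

Transformed code:
tokens = (12 != 19) + tokens + log(tokens)
j = j % tokens % ((12 != 19) + tokens + j)
j = (12 != 19) + (j != j) + (j < 28) + ((12 != 19) + (j == tokens) + j % 13)
j = (12 != 19) + 38 + j
j = j + 28 // tokens
tokens = 33 % tokens
tokens = j != j
if 0 != j:
    j = j + 11
j = 18 != 3

j = (12 != 19) + (j != j) + (j < 28) + ((12 != 19) + (j == tokens) + j % 13)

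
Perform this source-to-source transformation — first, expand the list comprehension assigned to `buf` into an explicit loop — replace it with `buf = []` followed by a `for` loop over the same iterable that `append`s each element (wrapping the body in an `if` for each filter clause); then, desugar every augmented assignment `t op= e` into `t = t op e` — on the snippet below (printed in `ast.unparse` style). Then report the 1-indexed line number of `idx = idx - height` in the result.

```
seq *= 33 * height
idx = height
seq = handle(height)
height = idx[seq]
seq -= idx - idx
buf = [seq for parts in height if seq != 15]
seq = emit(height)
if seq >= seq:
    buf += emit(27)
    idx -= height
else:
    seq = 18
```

Transformed code:
seq = seq * (33 * height)
idx = height
seq = handle(height)
height = idx[seq]
seq = seq - (idx - idx)
buf = []
for parts in height:
    if seq != 15:
        buf.append(seq)
seq = emit(height)
if seq >= seq:
    buf = buf + emit(27)
    idx = idx - height
else:
    seq = 18

13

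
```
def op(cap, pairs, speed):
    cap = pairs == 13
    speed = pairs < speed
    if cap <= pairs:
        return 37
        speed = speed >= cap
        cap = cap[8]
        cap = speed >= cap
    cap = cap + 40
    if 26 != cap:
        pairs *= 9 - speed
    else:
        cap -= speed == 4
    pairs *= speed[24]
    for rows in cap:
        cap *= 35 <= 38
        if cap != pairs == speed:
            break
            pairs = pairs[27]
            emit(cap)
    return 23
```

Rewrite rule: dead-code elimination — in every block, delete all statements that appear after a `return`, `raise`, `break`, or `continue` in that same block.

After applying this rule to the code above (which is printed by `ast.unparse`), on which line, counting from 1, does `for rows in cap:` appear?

Transformed code:
def op(cap, pairs, speed):
    cap = pairs == 13
    speed = pairs < speed
    if cap <= pairs:
        return 37
    cap = cap + 40
    if 26 != cap:
        pairs *= 9 - speed
    else:
        cap -= speed == 4
    pairs *= speed[24]
    for rows in cap:
        cap *= 35 <= 38
        if cap != pairs == speed:
            break
    return 23

12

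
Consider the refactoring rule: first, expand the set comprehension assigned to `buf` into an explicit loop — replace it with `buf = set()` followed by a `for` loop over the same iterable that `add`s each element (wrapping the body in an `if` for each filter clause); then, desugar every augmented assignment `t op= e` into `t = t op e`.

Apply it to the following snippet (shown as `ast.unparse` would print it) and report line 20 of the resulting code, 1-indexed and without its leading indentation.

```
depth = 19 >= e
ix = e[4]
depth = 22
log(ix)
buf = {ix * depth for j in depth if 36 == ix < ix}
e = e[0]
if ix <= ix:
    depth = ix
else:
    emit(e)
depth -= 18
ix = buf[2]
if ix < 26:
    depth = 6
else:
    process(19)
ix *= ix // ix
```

ix = ix * (ix // ix)

Transformed code:
depth = 19 >= e
ix = e[4]
depth = 22
log(ix)
buf = set()
for j in depth:
    if 36 == ix < ix:
        buf.add(ix * depth)
e = e[0]
if ix <= ix:
    depth = ix
else:
    emit(e)
depth = depth - 18
ix = buf[2]
if ix < 26:
    depth = 6
else:
    process(19)
ix = ix * (ix // ix)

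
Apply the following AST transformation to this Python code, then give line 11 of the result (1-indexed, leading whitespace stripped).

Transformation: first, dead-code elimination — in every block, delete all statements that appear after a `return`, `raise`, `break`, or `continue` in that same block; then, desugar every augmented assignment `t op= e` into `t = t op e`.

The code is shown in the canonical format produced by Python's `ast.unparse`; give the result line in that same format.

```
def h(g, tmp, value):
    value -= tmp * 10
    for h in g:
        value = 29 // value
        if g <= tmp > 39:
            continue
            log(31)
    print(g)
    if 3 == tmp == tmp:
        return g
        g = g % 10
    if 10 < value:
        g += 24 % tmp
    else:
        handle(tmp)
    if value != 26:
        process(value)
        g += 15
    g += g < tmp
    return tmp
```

Transformed code:
def h(g, tmp, value):
    value = value - tmp * 10
    for h in g:
        value = 29 // value
        if g <= tmp > 39:
            continue
    print(g)
    if 3 == tmp == tmp:
        return g
    if 10 < value:
        g = g + 24 % tmp
    else:
        handle(tmp)
    if value != 26:
        process(value)
        g = g + 15
    g = g + (g < tmp)
    return tmp

g = g + 24 % tmp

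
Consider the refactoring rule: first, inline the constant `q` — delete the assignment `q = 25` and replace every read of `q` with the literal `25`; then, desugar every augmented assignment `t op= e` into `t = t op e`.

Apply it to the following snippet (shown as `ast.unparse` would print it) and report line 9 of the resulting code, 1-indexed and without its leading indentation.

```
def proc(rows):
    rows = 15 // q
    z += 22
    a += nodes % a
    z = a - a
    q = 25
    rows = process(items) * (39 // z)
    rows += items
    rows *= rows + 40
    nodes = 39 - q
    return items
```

Transformed code:
def proc(rows):
    rows = 15 // 25
    z = z + 22
    a = a + nodes % a
    z = a - a
    rows = process(items) * (39 // z)
    rows = rows + items
    rows = rows * (rows + 40)
    nodes = 39 - 25
    return items

nodes = 39 - 25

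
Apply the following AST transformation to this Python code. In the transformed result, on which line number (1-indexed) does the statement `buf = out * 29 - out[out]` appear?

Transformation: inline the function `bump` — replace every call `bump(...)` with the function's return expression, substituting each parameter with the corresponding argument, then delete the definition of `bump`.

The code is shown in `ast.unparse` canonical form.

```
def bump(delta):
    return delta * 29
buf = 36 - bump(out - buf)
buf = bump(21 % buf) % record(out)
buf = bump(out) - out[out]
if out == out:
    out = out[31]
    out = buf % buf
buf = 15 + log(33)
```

3

Transformed code:
buf = 36 - (out - buf) * 29
buf = 21 % buf * 29 % record(out)
buf = out * 29 - out[out]
if out == out:
    out = out[31]
    out = buf % buf
buf = 15 + log(33)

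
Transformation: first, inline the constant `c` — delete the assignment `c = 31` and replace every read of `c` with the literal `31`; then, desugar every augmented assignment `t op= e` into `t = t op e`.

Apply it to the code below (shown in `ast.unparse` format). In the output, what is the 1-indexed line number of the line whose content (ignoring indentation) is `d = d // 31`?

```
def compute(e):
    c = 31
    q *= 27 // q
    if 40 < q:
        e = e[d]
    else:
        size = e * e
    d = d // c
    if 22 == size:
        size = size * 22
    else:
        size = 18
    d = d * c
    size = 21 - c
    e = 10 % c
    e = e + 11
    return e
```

7

Transformed code:
def compute(e):
    q = q * (27 // q)
    if 40 < q:
        e = e[d]
    else:
        size = e * e
    d = d // 31
    if 22 == size:
        size = size * 22
    else:
        size = 18
    d = d * 31
    size = 21 - 31
    e = 10 % 31
    e = e + 11
    return e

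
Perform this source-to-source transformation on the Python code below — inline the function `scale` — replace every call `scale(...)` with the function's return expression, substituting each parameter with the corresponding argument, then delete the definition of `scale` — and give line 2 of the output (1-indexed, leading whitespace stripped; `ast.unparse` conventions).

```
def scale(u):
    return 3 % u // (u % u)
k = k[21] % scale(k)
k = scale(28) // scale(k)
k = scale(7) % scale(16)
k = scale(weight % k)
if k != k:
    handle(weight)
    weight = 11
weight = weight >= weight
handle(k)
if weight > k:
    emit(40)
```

Transformed code:
k = k[21] % (3 % k // (k % k))
k = 3 % 28 // (28 % 28) // (3 % k // (k % k))
k = 3 % 7 // (7 % 7) % (3 % 16 // (16 % 16))
k = 3 % (weight % k) // (weight % k % (weight % k))
if k != k:
    handle(weight)
    weight = 11
weight = weight >= weight
handle(k)
if weight > k:
    emit(40)

k = 3 % 28 // (28 % 28) // (3 % k // (k % k))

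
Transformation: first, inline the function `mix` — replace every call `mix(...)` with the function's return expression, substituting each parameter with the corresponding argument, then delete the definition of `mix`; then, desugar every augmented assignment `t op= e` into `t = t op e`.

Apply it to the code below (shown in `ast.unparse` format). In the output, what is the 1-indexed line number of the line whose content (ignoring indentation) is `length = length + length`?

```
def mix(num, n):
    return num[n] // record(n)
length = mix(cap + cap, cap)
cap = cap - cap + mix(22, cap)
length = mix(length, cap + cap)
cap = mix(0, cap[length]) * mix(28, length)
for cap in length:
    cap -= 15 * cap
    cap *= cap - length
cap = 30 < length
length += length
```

Transformed code:
length = (cap + cap)[cap] // record(cap)
cap = cap - cap + 22[cap] // record(cap)
length = length[cap + cap] // record(cap + cap)
cap = 0[cap[length]] // record(cap[length]) * (28[length] // record(length))
for cap in length:
    cap = cap - 15 * cap
    cap = cap * (cap - length)
cap = 30 < length
length = length + length

9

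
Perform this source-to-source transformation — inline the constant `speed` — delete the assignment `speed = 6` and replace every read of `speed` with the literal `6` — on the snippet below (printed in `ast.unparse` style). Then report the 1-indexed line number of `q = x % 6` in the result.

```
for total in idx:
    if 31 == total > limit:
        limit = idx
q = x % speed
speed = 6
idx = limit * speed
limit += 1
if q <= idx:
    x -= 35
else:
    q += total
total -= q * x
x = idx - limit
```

4

Transformed code:
for total in idx:
    if 31 == total > limit:
        limit = idx
q = x % 6
idx = limit * 6
limit += 1
if q <= idx:
    x -= 35
else:
    q += total
total -= q * x
x = idx - limit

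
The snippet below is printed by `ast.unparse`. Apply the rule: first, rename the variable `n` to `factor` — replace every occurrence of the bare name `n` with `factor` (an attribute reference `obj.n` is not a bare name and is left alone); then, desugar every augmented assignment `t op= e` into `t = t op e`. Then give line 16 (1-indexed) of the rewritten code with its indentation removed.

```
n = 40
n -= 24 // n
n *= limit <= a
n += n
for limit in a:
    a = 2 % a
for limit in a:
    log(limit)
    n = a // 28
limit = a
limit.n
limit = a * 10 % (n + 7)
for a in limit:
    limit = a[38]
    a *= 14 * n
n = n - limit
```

factor = factor - limit

Transformed code:
factor = 40
factor = factor - 24 // factor
factor = factor * (limit <= a)
factor = factor + factor
for limit in a:
    a = 2 % a
for limit in a:
    log(limit)
    factor = a // 28
limit = a
limit.n
limit = a * 10 % (factor + 7)
for a in limit:
    limit = a[38]
    a = a * (14 * factor)
factor = factor - limit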